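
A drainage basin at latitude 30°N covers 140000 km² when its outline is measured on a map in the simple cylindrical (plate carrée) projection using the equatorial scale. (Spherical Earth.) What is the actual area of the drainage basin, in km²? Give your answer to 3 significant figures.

For the equirectangular projection with φ₀ = 0 (plate carrée), h = 1 along meridians and k = sec φ along parallels.
Areal scale = h·k = 1 × sec φ; at 30°, h = 1.000, k = 1.155, so h·k = 1.155.
True area = apparent / (areal scale) = 140000 / 1.155 ≈ 121000 km².

121000 km²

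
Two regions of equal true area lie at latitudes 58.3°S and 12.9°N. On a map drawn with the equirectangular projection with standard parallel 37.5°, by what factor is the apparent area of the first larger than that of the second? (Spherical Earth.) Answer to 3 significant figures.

1.86

In the equirectangular projection with standard parallel φ₀ = 37.5° (x = Rλ cos φ₀, y = Rφ), meridians are true-scale (h = 1) and the parallel scale is k = cos φ₀ / cos φ.
Areal scale at 58.3°: h·k = 1.000 × 1.510 = 1.510.
Areal scale at 12.9°: h·k = 1.000 × 0.8139 = 0.8139.
Ratio = 1.510/0.8139 ≈ 1.86.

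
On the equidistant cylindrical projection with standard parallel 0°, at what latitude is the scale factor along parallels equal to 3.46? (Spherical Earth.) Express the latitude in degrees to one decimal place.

73.2°

Plate carrée: h = 1, k = sec φ along parallels.
sec φ = 3.46  ⇒  cos φ = 0.2890  ⇒  φ ≈ 73.2°.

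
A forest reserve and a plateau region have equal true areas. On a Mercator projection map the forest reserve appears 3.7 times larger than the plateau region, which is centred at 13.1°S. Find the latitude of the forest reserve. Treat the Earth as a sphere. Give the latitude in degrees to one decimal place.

On Mercator, (apparent₁)/(apparent₂) = sec²φ₁ / sec²φ₂ when true areas are equal.
cos²φ₂ / cos²φ₁ = 3.7  ⇒  cos φ₁ = cos 13.1° / √3.7 = 0.9740/1.924 = 0.5063.
φ₁ = arccos(0.5063) ≈ 59.6°.

59.6°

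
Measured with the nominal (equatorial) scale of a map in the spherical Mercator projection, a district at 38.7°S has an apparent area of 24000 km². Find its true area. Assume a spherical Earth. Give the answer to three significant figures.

14600 km²

Mercator is conformal, so the point scale is isotropic: h = k = sec φ = 1/cos φ.
Areal scale = k² = sec²φ = 1/cos²(38.7°) = 1/0.7804² = 1.642.
True area = apparent / (areal scale) = 24000 / 1.642 ≈ 14600 km².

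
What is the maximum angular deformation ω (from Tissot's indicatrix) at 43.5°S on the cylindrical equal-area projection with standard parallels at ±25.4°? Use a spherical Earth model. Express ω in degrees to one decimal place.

24.9°

A cylindrical equal-area projection with standard parallel φ₀ has meridian scale h = cos φ / cos φ₀ and parallel scale k = cos φ₀ / cos φ (so areas are preserved, h·k = 1).
At 43.5°: h = 0.8030, k = 1.245; principal scales a = 1.245, b = 0.8030.
sin(ω/2) = (a − b)/(a + b) = 0.4423/2.048 = 0.2160, so ω = 2 arcsin(0.2160) ≈ 24.9°.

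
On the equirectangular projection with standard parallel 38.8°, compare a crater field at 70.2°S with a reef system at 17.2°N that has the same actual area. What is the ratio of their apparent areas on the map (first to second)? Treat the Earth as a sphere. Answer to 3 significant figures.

2.82

With standard parallel φ₀ = 38.8°, the equirectangular projection gives x = Rλ cos φ₀, y = Rφ, so h = 1 and k = cos 38.8° / cos φ.
Areal scale at 70.2°: h·k = 1.000 × 2.301 = 2.301.
Areal scale at 17.2°: h·k = 1.000 × 0.8158 = 0.8158.
Ratio = 2.301/0.8158 ≈ 2.82.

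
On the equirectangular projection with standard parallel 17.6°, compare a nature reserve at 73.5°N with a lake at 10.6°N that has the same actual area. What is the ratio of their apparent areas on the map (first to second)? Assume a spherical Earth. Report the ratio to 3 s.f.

3.46

With standard parallel φ₀ = 17.6°, the equirectangular projection gives x = Rλ cos φ₀, y = Rφ, so h = 1 and k = cos 17.6° / cos φ.
Areal scale at 73.5°: h·k = 1.000 × 3.356 = 3.356.
Areal scale at 10.6°: h·k = 1.000 × 0.9697 = 0.9697.
Ratio = 3.356/0.9697 ≈ 3.46.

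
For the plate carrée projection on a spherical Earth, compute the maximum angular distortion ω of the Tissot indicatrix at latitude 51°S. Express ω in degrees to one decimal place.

26.3°

Plate carrée maps x = Rλ, y = Rφ. The meridian scale is h = 1 and the parallel scale is k = 1/cos φ = sec φ.
At 51°: h = 1.000, k = 1.589; principal scales a = 1.589, b = 1.000.
sin(ω/2) = (a − b)/(a + b) = 0.5890/2.589 = 0.2275, so ω = 2 arcsin(0.2275) ≈ 26.3°.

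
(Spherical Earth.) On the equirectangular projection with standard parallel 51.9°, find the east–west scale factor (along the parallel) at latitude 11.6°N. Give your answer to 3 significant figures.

0.630

The equidistant cylindrical projection with φ₀ = 51.9° has h = 1 (meridians true) and k = cos φ₀ / cos φ along parallels.
k = cos 51.9° / cos 11.6° = 0.6170/0.9796 = 0.6299.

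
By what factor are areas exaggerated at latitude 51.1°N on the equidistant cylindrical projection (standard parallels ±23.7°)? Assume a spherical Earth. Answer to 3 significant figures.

1.46

The equidistant cylindrical projection with φ₀ = 23.7° has h = 1 (meridians true) and k = cos φ₀ / cos φ along parallels.
Areal scale = h·k = 1 × cos φ₀ / cos φ; at 51.1°, h = 1.000, k = 1.458, so h·k = 1.458.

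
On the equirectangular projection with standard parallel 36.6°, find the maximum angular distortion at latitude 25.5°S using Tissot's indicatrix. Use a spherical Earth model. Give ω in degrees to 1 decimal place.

With standard parallel φ₀ = 36.6°, the equirectangular projection gives x = Rλ cos φ₀, y = Rφ, so h = 1 and k = cos 36.6° / cos φ.
At 25.5°: h = 1.000, k = 0.8895; principal scales a = 1.000, b = 0.8895.
sin(ω/2) = (a − b)/(a + b) = 0.1105/1.889 = 0.05850, so ω = 2 arcsin(0.05850) ≈ 6.7°.

6.7°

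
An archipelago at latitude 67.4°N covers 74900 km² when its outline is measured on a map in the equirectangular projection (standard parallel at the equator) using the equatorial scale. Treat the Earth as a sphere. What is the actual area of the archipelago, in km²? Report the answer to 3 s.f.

For the equirectangular projection with φ₀ = 0 (plate carrée), h = 1 along meridians and k = sec φ along parallels.
Areal scale = h·k = 1 × sec φ; at 67.4°, h = 1.000, k = 2.602, so h·k = 2.602.
True area = apparent / (areal scale) = 74900 / 2.602 ≈ 28800 km².

28800 km²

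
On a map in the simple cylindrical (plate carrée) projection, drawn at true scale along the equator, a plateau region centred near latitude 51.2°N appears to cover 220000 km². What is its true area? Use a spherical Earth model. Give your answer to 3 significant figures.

In the plate carrée (x = Rλ, y = Rφ), meridians are true-scale (h = 1) and parallels are stretched by k = sec φ.
Areal scale = h·k = 1 × sec φ; at 51.2°, h = 1.000, k = 1.596, so h·k = 1.596.
True area = apparent / (areal scale) = 220000 / 1.596 ≈ 138000 km².

138000 km²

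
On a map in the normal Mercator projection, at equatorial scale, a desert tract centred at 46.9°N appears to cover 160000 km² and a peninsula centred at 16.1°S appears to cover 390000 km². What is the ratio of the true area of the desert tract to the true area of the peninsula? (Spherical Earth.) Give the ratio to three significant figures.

Since Mercator area scale is 1/cos²φ, the true area equals the apparent area multiplied by cos²φ.
True area of desert tract: 160000 × cos²(46.9°) = 160000 × 0.4669 = 74700 km².
True area of peninsula: 390000 × cos²(16.1°) = 390000 × 0.9231 = 360000 km².
Ratio = 74700 / 360000 ≈ 0.207.

0.207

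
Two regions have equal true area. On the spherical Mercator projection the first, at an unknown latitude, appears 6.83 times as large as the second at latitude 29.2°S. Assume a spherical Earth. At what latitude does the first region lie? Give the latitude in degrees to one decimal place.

70.5°

For equal true areas on Mercator, apparent areas scale as sec²φ, so the ratio is cos²φ₂ / cos²φ₁.
cos²φ₂ / cos²φ₁ = 6.83  ⇒  cos φ₁ = cos 29.2° / √6.83 = 0.8729/2.613 = 0.3340.
φ₁ = arccos(0.3340) ≈ 70.5°.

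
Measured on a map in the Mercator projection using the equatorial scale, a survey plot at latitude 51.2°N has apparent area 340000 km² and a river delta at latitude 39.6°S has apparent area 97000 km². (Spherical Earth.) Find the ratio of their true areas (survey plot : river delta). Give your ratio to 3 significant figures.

Mercator's areal exaggeration is sec²φ; hence true area = (apparent area) · cos²φ.
True area of survey plot: 340000 × cos²(51.2°) = 340000 × 0.3926 = 133500 km².
True area of river delta: 97000 × cos²(39.6°) = 97000 × 0.5937 = 57590 km².
Ratio = 133500 / 57590 ≈ 2.32.

2.32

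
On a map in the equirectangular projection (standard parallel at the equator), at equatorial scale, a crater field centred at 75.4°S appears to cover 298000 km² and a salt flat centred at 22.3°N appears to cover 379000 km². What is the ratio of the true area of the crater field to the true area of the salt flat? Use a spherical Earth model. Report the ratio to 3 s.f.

0.214

On the plate carrée, areal scale = h·k = 1 × sec φ, so true area = apparent × cos φ.
True area of crater field: 298000 × cos(75.4°) = 298000 × 0.2521 = 75120 km².
True area of salt flat: 379000 × cos(22.3°) = 379000 × 0.9252 = 350700 km².
Ratio = 75120 / 350700 ≈ 0.214.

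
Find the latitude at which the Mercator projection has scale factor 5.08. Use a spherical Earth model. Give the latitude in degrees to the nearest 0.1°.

Mercator scale is k = sec φ = 1/cos φ.
1/cos φ = 5.08  ⇒  cos φ = 0.1969  ⇒  φ = arccos(0.1969) ≈ 78.6°.

78.6°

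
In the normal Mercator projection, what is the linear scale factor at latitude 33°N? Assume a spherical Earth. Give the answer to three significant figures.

For Mercator, h = k = sec φ (a conformal cylindrical projection has a single point scale, 1/cos φ).
k = 1/cos 33° = 1/0.8387 = 1.192.

1.19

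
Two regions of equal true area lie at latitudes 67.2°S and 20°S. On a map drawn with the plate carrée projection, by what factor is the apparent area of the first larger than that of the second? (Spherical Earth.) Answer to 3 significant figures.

2.42

In the plate carrée (x = Rλ, y = Rφ), meridians are true-scale (h = 1) and parallels are stretched by k = sec φ.
Areal scale at 67.2°: h·k = 1.000 × 2.581 = 2.581.
Areal scale at 20°: h·k = 1.000 × 1.064 = 1.064.
Ratio = 2.581/1.064 ≈ 2.42.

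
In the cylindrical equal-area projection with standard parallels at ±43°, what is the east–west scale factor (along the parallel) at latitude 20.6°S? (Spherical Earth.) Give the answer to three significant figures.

Cylindrical equal-area (φ₀ = 43°): h = cos φ / cos 43° along meridians, k = cos 43° / cos φ along parallels; h·k = 1.
k = cos 43° / cos 20.6° = 0.7314/0.9361 = 0.7813.

0.781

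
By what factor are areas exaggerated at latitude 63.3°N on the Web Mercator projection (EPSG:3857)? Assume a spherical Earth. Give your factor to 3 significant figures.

Mercator is conformal, so the point scale is isotropic: h = k = sec φ = 1/cos φ.
Areal scale = k² = sec²φ = 1/cos²(63.3°) = 1/0.4493² = 4.953.

4.95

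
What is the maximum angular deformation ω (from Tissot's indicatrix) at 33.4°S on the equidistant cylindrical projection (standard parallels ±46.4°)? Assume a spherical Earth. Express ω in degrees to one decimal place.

10.9°

The equidistant cylindrical projection with φ₀ = 46.4° has h = 1 (meridians true) and k = cos φ₀ / cos φ along parallels.
At 33.4°: h = 1.000, k = 0.8260; principal scales a = 1.000, b = 0.8260.
sin(ω/2) = (a − b)/(a + b) = 0.1740/1.826 = 0.09526, so ω = 2 arcsin(0.09526) ≈ 10.9°.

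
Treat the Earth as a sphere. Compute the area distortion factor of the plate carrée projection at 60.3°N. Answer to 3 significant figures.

2.02

In the plate carrée (x = Rλ, y = Rφ), meridians are true-scale (h = 1) and parallels are stretched by k = sec φ.
Areal scale = h·k = 1 × sec φ; at 60.3°, h = 1.000, k = 2.018, so h·k = 2.018.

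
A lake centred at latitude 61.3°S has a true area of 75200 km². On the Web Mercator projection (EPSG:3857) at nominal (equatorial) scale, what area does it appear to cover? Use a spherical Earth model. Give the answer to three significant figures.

326000 km²

The Mercator projection is conformal; its linear scale factor is the same in every direction and equals sec φ = 1/cos φ.
Areal scale = k² = sec²φ = 1/cos²(61.3°) = 1/0.4802² = 4.336.
Apparent area = 75200 × 4.336 ≈ 326000 km².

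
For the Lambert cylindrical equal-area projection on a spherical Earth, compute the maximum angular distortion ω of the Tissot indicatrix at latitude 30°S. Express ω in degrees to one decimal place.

16.4°

The Lambert cylindrical equal-area projection is the cylindrical equal-area projection with its standard parallel at the equator (φ₀ = 0). A cylindrical equal-area projection with standard parallel φ₀ has meridian scale h = cos φ / cos φ₀ and parallel scale k = cos φ₀ / cos φ (so areas are preserved, h·k = 1).
At 30°: h = 0.8660, k = 1.155; principal scales a = 1.155, b = 0.8660.
sin(ω/2) = (a − b)/(a + b) = 0.2887/2.021 = 0.1429, so ω = 2 arcsin(0.1429) ≈ 16.4°.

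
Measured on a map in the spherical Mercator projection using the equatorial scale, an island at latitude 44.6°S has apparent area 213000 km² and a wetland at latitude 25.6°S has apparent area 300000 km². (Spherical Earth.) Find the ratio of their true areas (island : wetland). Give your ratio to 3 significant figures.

Mercator's areal exaggeration is sec²φ; hence true area = (apparent area) · cos²φ.
True area of island: 213000 × cos²(44.6°) = 213000 × 0.5070 = 108000 km².
True area of wetland: 300000 × cos²(25.6°) = 300000 × 0.8133 = 244000 km².
Ratio = 108000 / 244000 ≈ 0.443.

0.443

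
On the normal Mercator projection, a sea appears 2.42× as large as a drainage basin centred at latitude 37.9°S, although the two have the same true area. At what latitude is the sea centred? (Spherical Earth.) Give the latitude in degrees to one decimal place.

59.5°

Mercator areal scale is sec²φ, so apparent-area ratio = sec²φ₁ / sec²φ₂ = cos²φ₂ / cos²φ₁.
cos²φ₂ / cos²φ₁ = 2.42  ⇒  cos φ₁ = cos 37.9° / √2.42 = 0.7891/1.556 = 0.5072.
φ₁ = arccos(0.5072) ≈ 59.5°.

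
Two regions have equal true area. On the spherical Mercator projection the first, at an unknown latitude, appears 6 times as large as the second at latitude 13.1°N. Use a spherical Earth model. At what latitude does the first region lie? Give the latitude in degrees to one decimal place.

66.6°

For equal true areas on Mercator, apparent areas scale as sec²φ, so the ratio is cos²φ₂ / cos²φ₁.
cos²φ₂ / cos²φ₁ = 6  ⇒  cos φ₁ = cos 13.1° / √6 = 0.9740/2.449 = 0.3976.
φ₁ = arccos(0.3976) ≈ 66.6°.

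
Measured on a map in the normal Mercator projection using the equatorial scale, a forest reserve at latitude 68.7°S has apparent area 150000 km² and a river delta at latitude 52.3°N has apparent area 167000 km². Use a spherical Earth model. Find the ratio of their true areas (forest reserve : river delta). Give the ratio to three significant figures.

0.317

On Mercator the areal scale is sec²φ, so true area = apparent × cos²φ.
True area of forest reserve: 150000 × cos²(68.7°) = 150000 × 0.1320 = 19790 km².
True area of river delta: 167000 × cos²(52.3°) = 167000 × 0.3740 = 62450 km².
Ratio = 19790 / 62450 ≈ 0.317.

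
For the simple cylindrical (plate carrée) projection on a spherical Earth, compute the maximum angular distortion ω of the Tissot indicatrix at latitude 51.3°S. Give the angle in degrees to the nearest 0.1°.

In the plate carrée (x = Rλ, y = Rφ), meridians are true-scale (h = 1) and parallels are stretched by k = sec φ.
At 51.3°: h = 1.000, k = 1.599; principal scales a = 1.599, b = 1.000.
sin(ω/2) = (a − b)/(a + b) = 0.5994/2.599 = 0.2306, so ω = 2 arcsin(0.2306) ≈ 26.7°.

26.7°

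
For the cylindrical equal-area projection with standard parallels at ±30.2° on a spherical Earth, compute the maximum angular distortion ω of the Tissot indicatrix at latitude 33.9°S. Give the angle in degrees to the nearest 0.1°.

A cylindrical equal-area projection with standard parallel φ₀ has meridian scale h = cos φ / cos φ₀ and parallel scale k = cos φ₀ / cos φ (so areas are preserved, h·k = 1).
At 33.9°: h = 0.9604, k = 1.041; principal scales a = 1.041, b = 0.9604.
sin(ω/2) = (a − b)/(a + b) = 0.08092/2.002 = 0.04043, so ω = 2 arcsin(0.04043) ≈ 4.6°.

4.6°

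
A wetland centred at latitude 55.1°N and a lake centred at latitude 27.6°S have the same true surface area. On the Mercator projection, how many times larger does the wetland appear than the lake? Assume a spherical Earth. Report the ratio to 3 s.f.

2.40

Mercator areal scale is sec²φ.
At 55.1°: sec²(55.1°) = 1/0.5721² = 3.055.
At 27.6°: sec²(27.6°) = 1/0.8862² = 1.273.
Ratio = 3.055/1.273 = cos²(27.6°)/cos²(55.1°) ≈ 2.40.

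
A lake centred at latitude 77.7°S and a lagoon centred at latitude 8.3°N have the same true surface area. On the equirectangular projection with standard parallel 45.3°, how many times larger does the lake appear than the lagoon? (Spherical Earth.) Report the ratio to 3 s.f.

In the equirectangular projection with standard parallel φ₀ = 45.3° (x = Rλ cos φ₀, y = Rφ), meridians are true-scale (h = 1) and the parallel scale is k = cos φ₀ / cos φ.
Areal scale at 77.7°: h·k = 1.000 × 3.302 = 3.302.
Areal scale at 8.3°: h·k = 1.000 × 0.7108 = 0.7108.
Ratio = 3.302/0.7108 ≈ 4.64.

4.64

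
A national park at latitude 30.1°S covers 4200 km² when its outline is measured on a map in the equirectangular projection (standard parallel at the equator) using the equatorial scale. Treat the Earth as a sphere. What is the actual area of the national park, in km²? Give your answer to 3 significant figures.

3630 km²

For the equirectangular projection with φ₀ = 0 (plate carrée), h = 1 along meridians and k = sec φ along parallels.
Areal scale = h·k = 1 × sec φ; at 30.1°, h = 1.000, k = 1.156, so h·k = 1.156.
True area = apparent / (areal scale) = 4200 / 1.156 ≈ 3630 km².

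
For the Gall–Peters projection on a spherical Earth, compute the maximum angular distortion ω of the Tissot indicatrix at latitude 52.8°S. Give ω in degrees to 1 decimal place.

17.9°

Gall–Peters is a cylindrical equal-area projection with standard parallels at ±45°. A cylindrical equal-area projection with standard parallel φ₀ has meridian scale h = cos φ / cos φ₀ and parallel scale k = cos φ₀ / cos φ (so areas are preserved, h·k = 1).
At 52.8°: h = 0.8550, k = 1.170; principal scales a = 1.170, b = 0.8550.
sin(ω/2) = (a − b)/(a + b) = 0.3145/2.025 = 0.1553, so ω = 2 arcsin(0.1553) ≈ 17.9°.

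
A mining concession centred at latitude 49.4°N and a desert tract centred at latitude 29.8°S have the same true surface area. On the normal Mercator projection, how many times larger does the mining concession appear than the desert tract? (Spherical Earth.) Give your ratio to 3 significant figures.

1.78

On Mercator, area is exaggerated by sec²φ = 1/cos²φ.
At 49.4°: sec²(49.4°) = 1/0.6508² = 2.361.
At 29.8°: sec²(29.8°) = 1/0.8678² = 1.328.
Ratio = 2.361/1.328 = cos²(29.8°)/cos²(49.4°) ≈ 1.78.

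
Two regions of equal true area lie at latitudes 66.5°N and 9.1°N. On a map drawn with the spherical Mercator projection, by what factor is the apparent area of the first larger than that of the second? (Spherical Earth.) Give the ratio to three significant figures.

6.13

Mercator is conformal with k = sec φ, so areal scale = k² = sec²φ.
At 66.5°: sec²(66.5°) = 1/0.3987² = 6.289.
At 9.1°: sec²(9.1°) = 1/0.9874² = 1.026.
Ratio = 6.289/1.026 = cos²(9.1°)/cos²(66.5°) ≈ 6.13.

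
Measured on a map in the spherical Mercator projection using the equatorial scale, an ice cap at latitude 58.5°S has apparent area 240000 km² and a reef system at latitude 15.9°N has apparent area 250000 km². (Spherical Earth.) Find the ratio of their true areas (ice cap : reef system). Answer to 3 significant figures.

On Mercator the areal scale is sec²φ, so true area = apparent × cos²φ.
True area of ice cap: 240000 × cos²(58.5°) = 240000 × 0.2730 = 65520 km².
True area of reef system: 250000 × cos²(15.9°) = 250000 × 0.9249 = 231200 km².
Ratio = 65520 / 231200 ≈ 0.283.

0.283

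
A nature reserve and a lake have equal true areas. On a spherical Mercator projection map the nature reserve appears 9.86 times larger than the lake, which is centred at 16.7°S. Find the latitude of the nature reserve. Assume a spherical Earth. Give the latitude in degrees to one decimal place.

For equal true areas on Mercator, apparent areas scale as sec²φ, so the ratio is cos²φ₂ / cos²φ₁.
cos²φ₂ / cos²φ₁ = 9.86  ⇒  cos φ₁ = cos 16.7° / √9.86 = 0.9578/3.140 = 0.3050.
φ₁ = arccos(0.3050) ≈ 72.2°.

72.2°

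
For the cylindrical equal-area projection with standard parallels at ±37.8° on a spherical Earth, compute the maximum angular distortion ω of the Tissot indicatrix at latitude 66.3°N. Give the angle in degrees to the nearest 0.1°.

72.2°

A cylindrical equal-area projection with standard parallel φ₀ has meridian scale h = cos φ / cos φ₀ and parallel scale k = cos φ₀ / cos φ (so areas are preserved, h·k = 1).
At 66.3°: h = 0.5087, k = 1.966; principal scales a = 1.966, b = 0.5087.
sin(ω/2) = (a − b)/(a + b) = 1.457/2.475 = 0.5889, so ω = 2 arcsin(0.5889) ≈ 72.2°.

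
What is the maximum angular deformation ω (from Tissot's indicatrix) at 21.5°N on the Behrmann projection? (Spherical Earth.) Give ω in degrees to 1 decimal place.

8.2°

Behrmann is a cylindrical equal-area projection with standard parallels at ±30°. Cylindrical equal-area (φ₀ = 30°): h = cos φ / cos 30° along meridians, k = cos 30° / cos φ along parallels; h·k = 1.
At 21.5°: h = 1.074, k = 0.9308; principal scales a = 1.074, b = 0.9308.
sin(ω/2) = (a − b)/(a + b) = 0.1436/2.005 = 0.07160, so ω = 2 arcsin(0.07160) ≈ 8.2°.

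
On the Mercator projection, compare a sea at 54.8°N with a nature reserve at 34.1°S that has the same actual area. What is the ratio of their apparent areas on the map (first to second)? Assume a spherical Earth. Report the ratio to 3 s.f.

2.06

Mercator is conformal with k = sec φ, so areal scale = k² = sec²φ.
At 54.8°: sec²(54.8°) = 1/0.5764² = 3.010.
At 34.1°: sec²(34.1°) = 1/0.8281² = 1.458.
Ratio = 3.010/1.458 = cos²(34.1°)/cos²(54.8°) ≈ 2.06.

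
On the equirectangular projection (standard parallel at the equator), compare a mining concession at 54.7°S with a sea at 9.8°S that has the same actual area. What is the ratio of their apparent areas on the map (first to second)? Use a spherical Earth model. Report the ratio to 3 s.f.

1.71

For the equirectangular projection with φ₀ = 0 (plate carrée), h = 1 along meridians and k = sec φ along parallels.
Areal scale at 54.7°: h·k = 1.000 × 1.731 = 1.731.
Areal scale at 9.8°: h·k = 1.000 × 1.015 = 1.015.
Ratio = 1.731/1.015 ≈ 1.71.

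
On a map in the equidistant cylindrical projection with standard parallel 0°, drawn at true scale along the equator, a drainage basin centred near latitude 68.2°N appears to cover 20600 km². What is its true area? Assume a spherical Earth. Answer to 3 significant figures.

Plate carrée maps x = Rλ, y = Rφ. The meridian scale is h = 1 and the parallel scale is k = 1/cos φ = sec φ.
Areal scale = h·k = 1 × sec φ; at 68.2°, h = 1.000, k = 2.693, so h·k = 2.693.
True area = apparent / (areal scale) = 20600 / 2.693 ≈ 7650 km².

7650 km²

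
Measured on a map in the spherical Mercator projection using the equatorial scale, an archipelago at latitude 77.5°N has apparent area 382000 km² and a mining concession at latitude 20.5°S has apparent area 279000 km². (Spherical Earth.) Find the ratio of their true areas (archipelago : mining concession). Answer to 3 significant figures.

On Mercator the areal scale is sec²φ, so true area = apparent × cos²φ.
True area of archipelago: 382000 × cos²(77.5°) = 382000 × 0.04685 = 17900 km².
True area of mining concession: 279000 × cos²(20.5°) = 279000 × 0.8774 = 244800 km².
Ratio = 17900 / 244800 ≈ 0.0731.

0.0731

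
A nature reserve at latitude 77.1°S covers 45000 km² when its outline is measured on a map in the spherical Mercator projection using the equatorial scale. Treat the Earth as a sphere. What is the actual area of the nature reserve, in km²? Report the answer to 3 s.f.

2240 km²

For Mercator, h = k = sec φ (a conformal cylindrical projection has a single point scale, 1/cos φ).
Areal scale = k² = sec²φ = 1/cos²(77.1°) = 1/0.2233² = 20.06.
True area = apparent / (areal scale) = 45000 / 20.06 ≈ 2240 km².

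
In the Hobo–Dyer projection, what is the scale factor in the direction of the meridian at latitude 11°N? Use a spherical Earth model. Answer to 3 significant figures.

1.24

Hobo–Dyer is a cylindrical equal-area projection with standard parallels at ±37.5°. For cylindrical equal-area with standard parallel φ₀, h = cos φ / cos φ₀ and k = cos φ₀ / cos φ, so h·k = 1.
h = cos 11° / cos 37.5° = 0.9816/0.7934 = 1.237.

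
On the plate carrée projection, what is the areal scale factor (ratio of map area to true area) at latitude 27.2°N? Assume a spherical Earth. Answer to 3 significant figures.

For the equirectangular projection with φ₀ = 0 (plate carrée), h = 1 along meridians and k = sec φ along parallels.
Areal scale = h·k = 1 × sec φ; at 27.2°, h = 1.000, k = 1.124, so h·k = 1.124.

1.12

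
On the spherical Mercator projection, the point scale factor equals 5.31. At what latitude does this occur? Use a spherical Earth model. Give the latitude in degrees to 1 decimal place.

Mercator scale is k = sec φ = 1/cos φ.
1/cos φ = 5.31  ⇒  cos φ = 0.1883  ⇒  φ = arccos(0.1883) ≈ 79.1°.

79.1°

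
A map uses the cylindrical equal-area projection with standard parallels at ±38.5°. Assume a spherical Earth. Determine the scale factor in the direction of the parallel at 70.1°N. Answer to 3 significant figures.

2.30

A cylindrical equal-area projection with standard parallel φ₀ has meridian scale h = cos φ / cos φ₀ and parallel scale k = cos φ₀ / cos φ (so areas are preserved, h·k = 1).
k = cos 38.5° / cos 70.1° = 0.7826/0.3404 = 2.299.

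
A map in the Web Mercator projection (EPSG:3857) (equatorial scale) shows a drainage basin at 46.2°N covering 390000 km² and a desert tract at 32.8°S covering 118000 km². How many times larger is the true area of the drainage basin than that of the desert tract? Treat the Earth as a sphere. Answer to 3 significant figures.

On Mercator the areal scale is sec²φ, so true area = apparent × cos²φ.
True area of drainage basin: 390000 × cos²(46.2°) = 390000 × 0.4791 = 186800 km².
True area of desert tract: 118000 × cos²(32.8°) = 118000 × 0.7066 = 83370 km².
Ratio = 186800 / 83370 ≈ 2.24.

2.24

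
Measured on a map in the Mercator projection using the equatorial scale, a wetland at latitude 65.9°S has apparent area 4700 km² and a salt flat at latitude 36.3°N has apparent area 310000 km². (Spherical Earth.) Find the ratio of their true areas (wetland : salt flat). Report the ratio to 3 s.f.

0.00389

On Mercator the areal scale is sec²φ, so true area = apparent × cos²φ.
True area of wetland: 4700 × cos²(65.9°) = 4700 × 0.1667 = 783.6 km².
True area of salt flat: 310000 × cos²(36.3°) = 310000 × 0.6495 = 201400 km².
Ratio = 783.6 / 201400 ≈ 0.00389.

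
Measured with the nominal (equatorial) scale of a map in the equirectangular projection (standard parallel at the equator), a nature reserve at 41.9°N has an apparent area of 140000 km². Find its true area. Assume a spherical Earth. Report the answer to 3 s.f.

In the plate carrée (x = Rλ, y = Rφ), meridians are true-scale (h = 1) and parallels are stretched by k = sec φ.
Areal scale = h·k = 1 × sec φ; at 41.9°, h = 1.000, k = 1.344, so h·k = 1.344.
True area = apparent / (areal scale) = 140000 / 1.344 ≈ 104000 km².

104000 km²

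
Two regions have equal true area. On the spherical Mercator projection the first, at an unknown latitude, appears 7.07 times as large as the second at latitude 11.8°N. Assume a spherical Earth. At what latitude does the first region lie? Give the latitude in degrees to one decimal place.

For equal true areas on Mercator, apparent areas scale as sec²φ, so the ratio is cos²φ₂ / cos²φ₁.
cos²φ₂ / cos²φ₁ = 7.07  ⇒  cos φ₁ = cos 11.8° / √7.07 = 0.9789/2.659 = 0.3681.
φ₁ = arccos(0.3681) ≈ 68.4°.

68.4°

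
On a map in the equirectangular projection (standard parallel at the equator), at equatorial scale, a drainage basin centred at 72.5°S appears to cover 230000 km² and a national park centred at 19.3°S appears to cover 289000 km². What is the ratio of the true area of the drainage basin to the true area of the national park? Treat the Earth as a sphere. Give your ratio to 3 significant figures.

0.254

Plate carrée has h = 1 and k = sec φ, giving areal scale sec φ; true area = (apparent area) · cos φ.
True area of drainage basin: 230000 × cos(72.5°) = 230000 × 0.3007 = 69160 km².
True area of national park: 289000 × cos(19.3°) = 289000 × 0.9438 = 272800 km².
Ratio = 69160 / 272800 ≈ 0.254.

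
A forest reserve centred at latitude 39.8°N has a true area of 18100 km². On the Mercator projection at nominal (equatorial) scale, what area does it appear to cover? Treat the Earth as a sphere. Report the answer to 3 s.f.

For Mercator, h = k = sec φ (a conformal cylindrical projection has a single point scale, 1/cos φ).
Areal scale = k² = sec²φ = 1/cos²(39.8°) = 1/0.7683² = 1.694.
Apparent area = 18100 × 1.694 ≈ 30700 km².

30700 km²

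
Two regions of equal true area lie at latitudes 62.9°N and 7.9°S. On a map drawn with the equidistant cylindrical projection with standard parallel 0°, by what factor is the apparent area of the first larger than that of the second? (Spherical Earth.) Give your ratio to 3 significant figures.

2.17

Plate carrée maps x = Rλ, y = Rφ. The meridian scale is h = 1 and the parallel scale is k = 1/cos φ = sec φ.
Areal scale at 62.9°: h·k = 1.000 × 2.195 = 2.195.
Areal scale at 7.9°: h·k = 1.000 × 1.010 = 1.010.
Ratio = 2.195/1.010 ≈ 2.17.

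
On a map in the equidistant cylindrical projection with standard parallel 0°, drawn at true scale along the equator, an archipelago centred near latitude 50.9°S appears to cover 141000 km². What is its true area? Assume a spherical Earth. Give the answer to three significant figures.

In the plate carrée (x = Rλ, y = Rφ), meridians are true-scale (h = 1) and parallels are stretched by k = sec φ.
Areal scale = h·k = 1 × sec φ; at 50.9°, h = 1.000, k = 1.586, so h·k = 1.586.
True area = apparent / (areal scale) = 141000 / 1.586 ≈ 88900 km².

88900 km²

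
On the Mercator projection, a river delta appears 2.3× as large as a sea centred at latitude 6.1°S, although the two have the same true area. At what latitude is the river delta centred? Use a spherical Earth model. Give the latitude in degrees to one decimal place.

49.0°

For equal true areas on Mercator, apparent areas scale as sec²φ, so the ratio is cos²φ₂ / cos²φ₁.
cos²φ₂ / cos²φ₁ = 2.3  ⇒  cos φ₁ = cos 6.1° / √2.3 = 0.9943/1.517 = 0.6556.
φ₁ = arccos(0.6556) ≈ 49.0°.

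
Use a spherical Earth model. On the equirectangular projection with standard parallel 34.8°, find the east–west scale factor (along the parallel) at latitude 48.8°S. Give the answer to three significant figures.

1.25

The equidistant cylindrical projection with φ₀ = 34.8° has h = 1 (meridians true) and k = cos φ₀ / cos φ along parallels.
k = cos 34.8° / cos 48.8° = 0.8211/0.6587 = 1.247.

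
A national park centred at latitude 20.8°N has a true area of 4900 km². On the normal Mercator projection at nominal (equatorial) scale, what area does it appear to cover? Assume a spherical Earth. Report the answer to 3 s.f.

5610 km²

For Mercator, h = k = sec φ (a conformal cylindrical projection has a single point scale, 1/cos φ).
Areal scale = k² = sec²φ = 1/cos²(20.8°) = 1/0.9348² = 1.144.
Apparent area = 4900 × 1.144 ≈ 5610 km².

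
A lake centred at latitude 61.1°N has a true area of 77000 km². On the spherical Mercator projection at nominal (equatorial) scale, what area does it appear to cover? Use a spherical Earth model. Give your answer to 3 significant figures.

The Mercator projection is conformal; its linear scale factor is the same in every direction and equals sec φ = 1/cos φ.
Areal scale = k² = sec²φ = 1/cos²(61.1°) = 1/0.4833² = 4.282.
Apparent area = 77000 × 4.282 ≈ 330000 km².

330000 km²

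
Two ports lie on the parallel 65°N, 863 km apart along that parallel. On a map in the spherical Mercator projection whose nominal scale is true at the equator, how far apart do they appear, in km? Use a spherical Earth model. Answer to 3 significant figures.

The Mercator projection is conformal; its linear scale factor is the same in every direction and equals sec φ = 1/cos φ.
Along the parallel, k = sec 65° = 1/0.4226 = 2.366.
Map distance = 863 × 2.366 ≈ 2040 km.

2040 km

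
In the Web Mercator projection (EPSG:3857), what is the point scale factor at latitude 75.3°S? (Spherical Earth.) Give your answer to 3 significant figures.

Mercator is conformal, so the point scale is isotropic: h = k = sec φ = 1/cos φ.
k = 1/cos 75.3° = 1/0.2538 = 3.941.

3.94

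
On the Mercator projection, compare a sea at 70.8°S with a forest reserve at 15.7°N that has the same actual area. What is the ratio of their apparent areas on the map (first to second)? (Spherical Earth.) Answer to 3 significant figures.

8.57

On Mercator, area is exaggerated by sec²φ = 1/cos²φ.
At 70.8°: sec²(70.8°) = 1/0.3289² = 9.246.
At 15.7°: sec²(15.7°) = 1/0.9627² = 1.079.
Ratio = 9.246/1.079 = cos²(15.7°)/cos²(70.8°) ≈ 8.57.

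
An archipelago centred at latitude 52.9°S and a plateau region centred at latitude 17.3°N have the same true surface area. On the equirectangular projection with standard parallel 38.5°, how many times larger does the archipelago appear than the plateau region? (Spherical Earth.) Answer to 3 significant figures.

1.58

The equidistant cylindrical projection with φ₀ = 38.5° has h = 1 (meridians true) and k = cos φ₀ / cos φ along parallels.
Areal scale at 52.9°: h·k = 1.000 × 1.297 = 1.297.
Areal scale at 17.3°: h·k = 1.000 × 0.8197 = 0.8197.
Ratio = 1.297/0.8197 ≈ 1.58.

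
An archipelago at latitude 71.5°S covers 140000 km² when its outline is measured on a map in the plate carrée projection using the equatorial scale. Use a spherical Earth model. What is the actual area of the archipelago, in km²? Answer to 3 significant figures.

44400 km²

In the plate carrée (x = Rλ, y = Rφ), meridians are true-scale (h = 1) and parallels are stretched by k = sec φ.
Areal scale = h·k = 1 × sec φ; at 71.5°, h = 1.000, k = 3.152, so h·k = 3.152.
True area = apparent / (areal scale) = 140000 / 3.152 ≈ 44400 km².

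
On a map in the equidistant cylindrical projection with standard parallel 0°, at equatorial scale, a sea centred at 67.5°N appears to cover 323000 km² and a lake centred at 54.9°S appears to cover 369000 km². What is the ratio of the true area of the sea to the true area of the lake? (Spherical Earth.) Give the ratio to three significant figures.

On the plate carrée, areal scale = h·k = 1 × sec φ, so true area = apparent × cos φ.
True area of sea: 323000 × cos(67.5°) = 323000 × 0.3827 = 123600 km².
True area of lake: 369000 × cos(54.9°) = 369000 × 0.5750 = 212200 km².
Ratio = 123600 / 212200 ≈ 0.583.

0.583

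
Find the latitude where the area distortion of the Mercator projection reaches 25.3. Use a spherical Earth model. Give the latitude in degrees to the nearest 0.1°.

Mercator areal scale is sec²φ.
sec²φ = 25.3  ⇒  cos²φ = 0.03953  ⇒  cos φ = 0.1988.
φ = arccos(0.1988) ≈ 78.5°.

78.5°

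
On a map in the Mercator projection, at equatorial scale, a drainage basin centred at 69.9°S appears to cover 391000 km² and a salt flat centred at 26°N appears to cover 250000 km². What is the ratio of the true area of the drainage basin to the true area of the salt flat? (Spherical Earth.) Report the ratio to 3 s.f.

On Mercator the areal scale is sec²φ, so true area = apparent × cos²φ.
True area of drainage basin: 391000 × cos²(69.9°) = 391000 × 0.1181 = 46180 km².
True area of salt flat: 250000 × cos²(26°) = 250000 × 0.8078 = 202000 km².
Ratio = 46180 / 202000 ≈ 0.229.

0.229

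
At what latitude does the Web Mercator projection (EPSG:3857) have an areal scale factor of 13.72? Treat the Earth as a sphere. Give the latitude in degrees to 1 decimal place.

Mercator areal scale is sec²φ.
sec²φ = 13.72  ⇒  cos²φ = 0.07289  ⇒  cos φ = 0.2700.
φ = arccos(0.2700) ≈ 74.3°.

74.3°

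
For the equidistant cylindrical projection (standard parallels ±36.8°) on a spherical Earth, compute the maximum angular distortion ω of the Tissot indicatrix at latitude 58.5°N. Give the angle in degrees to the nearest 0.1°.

The equidistant cylindrical projection with φ₀ = 36.8° has h = 1 (meridians true) and k = cos φ₀ / cos φ along parallels.
At 58.5°: h = 1.000, k = 1.533; principal scales a = 1.533, b = 1.000.
sin(ω/2) = (a − b)/(a + b) = 0.5325/2.533 = 0.2103, so ω = 2 arcsin(0.2103) ≈ 24.3°.

24.3°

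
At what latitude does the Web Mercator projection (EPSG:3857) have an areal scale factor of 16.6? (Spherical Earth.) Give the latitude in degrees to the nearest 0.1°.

Mercator areal scale is sec²φ.
sec²φ = 16.6  ⇒  cos²φ = 0.06024  ⇒  cos φ = 0.2454.
φ = arccos(0.2454) ≈ 75.8°.

75.8°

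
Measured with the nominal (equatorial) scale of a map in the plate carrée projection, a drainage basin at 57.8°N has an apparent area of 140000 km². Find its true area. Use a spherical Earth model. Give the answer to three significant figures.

74600 km²

Plate carrée maps x = Rλ, y = Rφ. The meridian scale is h = 1 and the parallel scale is k = 1/cos φ = sec φ.
Areal scale = h·k = 1 × sec φ; at 57.8°, h = 1.000, k = 1.877, so h·k = 1.877.
True area = apparent / (areal scale) = 140000 / 1.877 ≈ 74600 km².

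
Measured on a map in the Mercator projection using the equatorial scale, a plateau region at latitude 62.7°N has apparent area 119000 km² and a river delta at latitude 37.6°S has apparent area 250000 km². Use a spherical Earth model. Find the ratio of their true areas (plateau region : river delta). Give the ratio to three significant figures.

Since Mercator area scale is 1/cos²φ, the true area equals the apparent area multiplied by cos²φ.
True area of plateau region: 119000 × cos²(62.7°) = 119000 × 0.2104 = 25030 km².
True area of river delta: 250000 × cos²(37.6°) = 250000 × 0.6277 = 156900 km².
Ratio = 25030 / 156900 ≈ 0.160.

0.160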